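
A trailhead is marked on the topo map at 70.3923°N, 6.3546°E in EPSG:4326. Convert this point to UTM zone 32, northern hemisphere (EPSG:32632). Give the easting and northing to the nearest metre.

E 400949 m, N 7811777 m

Zone 32 central meridian λ₀ = 6×32 − 183 = 9°; Δλ = -2.6454°.
Transverse Mercator on WGS84 with k₀ = 0.9996 gives E = 400949.482 m, N = 7811776.880 m.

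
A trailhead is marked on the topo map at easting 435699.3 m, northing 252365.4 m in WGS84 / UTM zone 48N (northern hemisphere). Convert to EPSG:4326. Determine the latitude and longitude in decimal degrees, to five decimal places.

lat 2.28310°, lon 104.42170°

Zone 48N: λ₀ = 105°, k₀ = 0.9996, false easting 500000 m.
Meridian distance M = (N − FN)/k₀ = 252466.4 m.
Inverse transverse Mercator on WGS84 gives φ = 2.28309985°, λ = 104.42169970°.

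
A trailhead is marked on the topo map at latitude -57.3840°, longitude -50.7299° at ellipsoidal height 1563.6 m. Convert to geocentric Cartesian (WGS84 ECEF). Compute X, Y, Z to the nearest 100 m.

X 2181800 m, Y -2668500 m, Z -5350400 m

WGS84: a = 6378137 m, e² = 0.006694380; N(φ) = a/√(1−e²sin²φ) = 6393337.580 m.
X = (N+h)·cosφ·cosλ = 2181802.089 m; Y = (N+h)·cosφ·sinλ = -2668481.211 m; Z = (N(1−e²)+h)·sinφ = -5350387.442 m.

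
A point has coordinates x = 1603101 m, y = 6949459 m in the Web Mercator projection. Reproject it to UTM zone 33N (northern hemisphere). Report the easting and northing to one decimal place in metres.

E 459625.9 m, N 5852226.5 m

Web Mercator inverse (R = 6378137 m) → φ = 52.81830105°, λ = 14.40090130°.
UTM 33N forward: E = 459625.877 m, N = 5852226.505 m.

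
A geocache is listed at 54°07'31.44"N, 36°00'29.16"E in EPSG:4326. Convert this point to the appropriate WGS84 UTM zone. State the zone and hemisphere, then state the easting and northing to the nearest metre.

Longitude 36.0081° lies in the 6° band [36°, 42°), giving zone 37; latitude is north of the equator, so 37N.
Zone 37 central meridian λ₀ = 6×37 − 183 = 39°; Δλ = -2.9919°.
Transverse Mercator on WGS84 with k₀ = 0.9996 gives E = 304500.005 m, N = 6001611.533 m.

Zone 37N: E 304500 m, N 6001612 m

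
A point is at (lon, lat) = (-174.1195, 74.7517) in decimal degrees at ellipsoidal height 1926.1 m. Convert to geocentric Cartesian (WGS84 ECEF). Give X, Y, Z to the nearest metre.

X -1674367 m, Y -172453 m, Z 6133393 m

WGS84: a = 6378137 m, e² = 0.006694380; N(φ) = a/√(1−e²sin²φ) = 6398102.487 m.
X = (N+h)·cosφ·cosλ = -1674366.529 m; Y = (N+h)·cosφ·sinλ = -172453.031 m; Z = (N(1−e²)+h)·sinφ = 6133392.940 m.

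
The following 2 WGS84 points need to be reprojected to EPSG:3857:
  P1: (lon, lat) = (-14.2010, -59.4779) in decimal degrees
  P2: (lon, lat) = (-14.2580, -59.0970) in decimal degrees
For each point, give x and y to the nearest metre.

P1: x -1580848 m, y -8284404 m; P2: x -1587193 m, y -8201382 m

Web Mercator: x = R·λ, y = R·ln tan(π/4+φ/2), R = 6378137 m.
P1 (-59.4779°, -14.2010°) → (-1580848.089, -8284404.272) m.
P2 (-59.0970°, -14.2580°) → (-1587193.300, -8201381.909) m.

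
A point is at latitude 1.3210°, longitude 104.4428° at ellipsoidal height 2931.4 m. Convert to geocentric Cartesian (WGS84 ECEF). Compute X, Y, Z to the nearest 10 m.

X -1591100 m, Y 6177780 m, Z 146120 m

WGS84: a = 6378137 m, e² = 0.006694380; N(φ) = a/√(1−e²sin²φ) = 6378148.346 m.
X = (N+h)·cosφ·cosλ = -1591103.493 m; Y = (N+h)·cosφ·sinλ = 6177776.921 m; Z = (N(1−e²)+h)·sinφ = 146123.517 m.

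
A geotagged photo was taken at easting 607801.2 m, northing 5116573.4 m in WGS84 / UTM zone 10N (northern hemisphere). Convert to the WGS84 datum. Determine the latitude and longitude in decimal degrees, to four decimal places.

lat 46.1942°, lon -121.6029°

Zone 10N: λ₀ = -123°, k₀ = 0.9996, false easting 500000 m.
Meridian distance M = (N − FN)/k₀ = 5118620.8 m.
Inverse transverse Mercator on WGS84 gives φ = 46.19419972°, λ = -121.60289953°.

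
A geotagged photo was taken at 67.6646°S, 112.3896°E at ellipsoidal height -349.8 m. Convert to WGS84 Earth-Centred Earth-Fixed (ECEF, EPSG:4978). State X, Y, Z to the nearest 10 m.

X -925860 m, Y 2247470 m, Z -5876650 m

WGS84: a = 6378137 m, e² = 0.006694380; N(φ) = a/√(1−e²sin²φ) = 6396481.454 m.
X = (N+h)·cosφ·cosλ = -925862.636 m; Y = (N+h)·cosφ·sinλ = 2247468.942 m; Z = (N(1−e²)+h)·sinφ = -5876654.616 m.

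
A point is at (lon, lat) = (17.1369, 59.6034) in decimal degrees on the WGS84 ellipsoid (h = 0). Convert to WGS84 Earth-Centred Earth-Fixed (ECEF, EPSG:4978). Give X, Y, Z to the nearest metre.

X 3091657 m, Y 953298 m, Z 5478252 m

WGS84: a = 6378137 m, e² = 0.006694380; N(φ) = a/√(1−e²sin²φ) = 6394079.719 m.
X = (N+h)·cosφ·cosλ = 3091657.101 m; Y = (N+h)·cosφ·sinλ = 953297.900 m; Z = (N(1−e²)+h)·sinφ = 5478252.491 m.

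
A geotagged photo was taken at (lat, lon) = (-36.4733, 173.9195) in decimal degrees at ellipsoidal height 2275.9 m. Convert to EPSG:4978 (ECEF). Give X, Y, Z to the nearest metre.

WGS84: a = 6378137 m, e² = 0.006694380; N(φ) = a/√(1−e²sin²φ) = 6385694.419 m.
X = (N+h)·cosφ·cosλ = -5107884.607 m; Y = (N+h)·cosφ·sinλ = 544117.187 m; Z = (N(1−e²)+h)·sinφ = -3771905.337 m.

X -5107885 m, Y 544117 m, Z -3771905 m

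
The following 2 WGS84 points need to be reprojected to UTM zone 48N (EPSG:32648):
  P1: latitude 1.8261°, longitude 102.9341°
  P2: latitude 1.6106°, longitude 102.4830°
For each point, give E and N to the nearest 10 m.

UTM zone 48N: λ₀ = 105°, k₀ = 0.9996.
P1 (1.8261°, 102.9341°) → (270182.983, 201971.675) m.
P2 (1.6106°, 102.4830°) → (219940.271, 178193.145) m.

P1: E 270180 m, N 201970 m; P2: E 219940 m, N 178190 m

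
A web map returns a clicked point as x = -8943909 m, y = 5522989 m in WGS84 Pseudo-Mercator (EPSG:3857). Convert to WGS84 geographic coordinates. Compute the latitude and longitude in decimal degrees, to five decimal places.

lat 44.37070°, lon -80.34450°

R = 6378137 m. λ = x/R = -80.34450154°.
φ = 2·arctan(exp(y/R)) − 90° = 2·arctan(2.37720) − 90° = 44.37069854°.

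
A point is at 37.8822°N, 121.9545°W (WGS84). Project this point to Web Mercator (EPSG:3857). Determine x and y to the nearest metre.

x -13575913 m, y 4562798 m

Web Mercator is spherical with R = a = 6378137 m.
x = R·λ = 6378137 × -2.128507563 = -13575912.840 m.
y = R·ln tan(π/4 + φ/2) = 6378137 × 0.715380990 = 4562797.963 m.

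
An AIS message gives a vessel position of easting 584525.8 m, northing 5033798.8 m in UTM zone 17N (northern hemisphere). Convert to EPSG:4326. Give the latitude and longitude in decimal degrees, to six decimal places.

lat 45.452600°, lon -79.919000°

Zone 17N: λ₀ = -81°, k₀ = 0.9996, false easting 500000 m.
Meridian distance M = (N − FN)/k₀ = 5035813.1 m.
Inverse transverse Mercator on WGS84 gives φ = 45.45259979°, λ = -79.91900045°.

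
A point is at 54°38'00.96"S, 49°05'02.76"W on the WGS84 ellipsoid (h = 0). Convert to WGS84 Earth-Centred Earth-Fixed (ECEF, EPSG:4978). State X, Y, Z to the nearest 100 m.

X 2423300 m, Y -2795900 m, Z -5177900 m

WGS84: a = 6378137 m, e² = 0.006694380; N(φ) = a/√(1−e²sin²φ) = 6392381.275 m.
X = (N+h)·cosφ·cosλ = 2423271.048 m; Y = (N+h)·cosφ·sinλ = -2795932.424 m; Z = (N(1−e²)+h)·sinφ = -5177881.988 m.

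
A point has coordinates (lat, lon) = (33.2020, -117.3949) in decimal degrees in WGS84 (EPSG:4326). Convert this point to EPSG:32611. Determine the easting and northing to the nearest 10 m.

E 463190 m, N 3673750 m

Zone 11 central meridian λ₀ = 6×11 − 183 = -117°; Δλ = -0.3949°.
Transverse Mercator on WGS84 with k₀ = 0.9996 gives E = 463194.261 m, N = 3673750.503 m.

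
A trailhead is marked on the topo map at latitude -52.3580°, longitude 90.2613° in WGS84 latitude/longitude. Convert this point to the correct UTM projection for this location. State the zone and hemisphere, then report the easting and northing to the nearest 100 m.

Longitude 90.2613° lies in the 6° band [90°, 96°), giving zone 46; latitude is south of the equator, so 46S.
Zone 46 central meridian λ₀ = 6×46 − 183 = 93°; Δλ = -2.7387°.
Transverse Mercator on WGS84 with k₀ = 0.9996 gives E = 313508.242 m, N = 4195612.302 m.

Zone 46S: E 313500 m, N 4195600 m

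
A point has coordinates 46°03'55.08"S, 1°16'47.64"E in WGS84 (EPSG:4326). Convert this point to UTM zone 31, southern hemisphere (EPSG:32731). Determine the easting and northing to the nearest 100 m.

Zone 31 central meridian λ₀ = 6×31 − 183 = 3°; Δλ = -1.7201°.
Transverse Mercator on WGS84 with k₀ = 0.9996 gives E = 366966.161 m, N = 4897258.923 m.

E 367000 m, N 4897300 m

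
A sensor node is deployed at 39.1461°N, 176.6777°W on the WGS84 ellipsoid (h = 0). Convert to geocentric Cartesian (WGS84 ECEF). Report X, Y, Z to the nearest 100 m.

X -4944800 m, Y -287000 m, Z 4004900 m

WGS84: a = 6378137 m, e² = 0.006694380; N(φ) = a/√(1−e²sin²φ) = 6386662.422 m.
X = (N+h)·cosφ·cosλ = -4944779.475 m; Y = (N+h)·cosφ·sinλ = -287045.182 m; Z = (N(1−e²)+h)·sinφ = 4004908.965 m.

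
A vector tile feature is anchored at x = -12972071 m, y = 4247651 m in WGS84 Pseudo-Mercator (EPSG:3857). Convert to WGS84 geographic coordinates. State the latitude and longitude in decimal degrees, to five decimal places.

R = 6378137 m. λ = x/R = -116.53009646°.
φ = 2·arctan(exp(y/R)) − 90° = 2·arctan(1.94638) − 90° = 35.61409836°.

lat 35.61410°, lon -116.53010°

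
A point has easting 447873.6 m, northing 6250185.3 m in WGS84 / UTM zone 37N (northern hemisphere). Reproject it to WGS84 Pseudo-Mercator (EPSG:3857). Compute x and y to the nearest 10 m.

Unproject from UTM 37N (λ₀ = 39°) → φ = 56.39340035°, λ = 38.15560071°.
Web Mercator (R = 6378137 m): x = 4247462.042 m, y = 7637132.489 m.

x 4247460 m, y 7637130 m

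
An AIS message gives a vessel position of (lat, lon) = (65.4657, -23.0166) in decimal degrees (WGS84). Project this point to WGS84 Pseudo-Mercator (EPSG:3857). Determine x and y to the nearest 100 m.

Web Mercator is spherical with R = a = 6378137 m.
x = R·λ = 6378137 × -0.401715453 = -2562196.192 m.
y = R·ln tan(π/4 + φ/2) = 6378137 × 1.525856526 = 9732121.967 m.

x -2562200 m, y 9732100 m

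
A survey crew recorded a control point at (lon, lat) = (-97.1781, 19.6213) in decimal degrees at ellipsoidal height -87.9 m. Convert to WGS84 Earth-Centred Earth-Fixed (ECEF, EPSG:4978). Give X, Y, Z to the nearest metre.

X -750969 m, Y -5962859 m, Z 2128226 m

WGS84: a = 6378137 m, e² = 0.006694380; N(φ) = a/√(1−e²sin²φ) = 6380545.719 m.
X = (N+h)·cosφ·cosλ = -750968.828 m; Y = (N+h)·cosφ·sinλ = -5962858.878 m; Z = (N(1−e²)+h)·sinφ = 2128225.605 m.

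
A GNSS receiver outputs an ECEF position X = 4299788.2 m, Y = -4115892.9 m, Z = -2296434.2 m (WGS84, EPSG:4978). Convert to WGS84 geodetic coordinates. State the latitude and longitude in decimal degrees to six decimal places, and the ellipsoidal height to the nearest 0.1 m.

lat -21.226700°, lon -43.748200°, h 4486.2 m

λ = atan2(Y, X) = -43.74820019°; p = √(X²+Y²) = 5952205.7 m.
Bowring's method on WGS84 (a = 6378137 m, b = 6356752.314 m) gives φ = -21.22669996°, h = 4486.230 m.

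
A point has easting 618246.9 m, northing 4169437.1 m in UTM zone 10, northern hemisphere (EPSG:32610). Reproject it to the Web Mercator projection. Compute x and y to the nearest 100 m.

Unproject from UTM 10N (λ₀ = -123°) → φ = 37.66450002°, λ = -121.65929972°.
Web Mercator (R = 6378137 m): x = -13543051.295 m, y = 4532138.732 m.

x -13543100 m, y 4532100 m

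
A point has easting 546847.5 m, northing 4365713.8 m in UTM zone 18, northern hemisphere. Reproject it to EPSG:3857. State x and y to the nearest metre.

Unproject from UTM 18N (λ₀ = -75°) → φ = 39.43970001°, λ = -74.45560037°.
Web Mercator (R = 6378137 m): x = -8288359.520 m, y = 4784851.967 m.

x -8288360 m, y 4784852 m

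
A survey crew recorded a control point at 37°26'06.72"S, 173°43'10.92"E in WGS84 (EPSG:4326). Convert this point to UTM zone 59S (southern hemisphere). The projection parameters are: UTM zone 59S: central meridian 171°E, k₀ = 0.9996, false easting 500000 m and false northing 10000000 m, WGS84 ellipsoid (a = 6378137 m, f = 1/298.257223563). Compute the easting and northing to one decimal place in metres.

Zone 59 central meridian λ₀ = 6×59 − 183 = 171°; Δλ = +2.7197°.
Transverse Mercator on WGS84 with k₀ = 0.9996 gives E = 740625.873 m, N = 5853374.717 m.

E 740625.9 m, N 5853374.7 m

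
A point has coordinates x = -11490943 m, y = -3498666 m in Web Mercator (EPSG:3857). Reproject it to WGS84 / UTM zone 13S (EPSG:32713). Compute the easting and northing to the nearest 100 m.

E 671300 m, N 6684100 m

Web Mercator inverse (R = 6378137 m) → φ = -29.96199819°, λ = -103.22489726°.
UTM 13S forward: E = 671283.578 m, N = 6684100.149 m.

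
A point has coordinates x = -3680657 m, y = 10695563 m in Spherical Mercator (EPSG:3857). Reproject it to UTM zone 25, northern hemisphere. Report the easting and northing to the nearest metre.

E 497423 m, N 7634460 m

Web Mercator inverse (R = 6378137 m) → φ = 68.82150014°, λ = -33.06390439°.
UTM 25N forward: E = 497423.482 m, N = 7634460.152 m.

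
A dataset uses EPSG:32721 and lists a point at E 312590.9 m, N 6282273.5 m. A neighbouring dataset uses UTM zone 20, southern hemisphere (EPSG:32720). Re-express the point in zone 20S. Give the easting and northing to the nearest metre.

E 869503 m, N 6276994 m

UTM 21S → geographic: φ = -33.58279985°, λ = -59.01939968°.
UTM 20S (λ₀ = -63°) forward: E = 869503.340 m, N = 6276994.015 m.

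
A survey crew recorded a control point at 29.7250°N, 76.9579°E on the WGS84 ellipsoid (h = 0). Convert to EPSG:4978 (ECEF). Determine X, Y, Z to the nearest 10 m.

WGS84: a = 6378137 m, e² = 0.006694380; N(φ) = a/√(1−e²sin²φ) = 6383392.205 m.
X = (N+h)·cosφ·cosλ = 1250970.067 m; Y = (N+h)·cosφ·sinλ = 5400439.502 m; Z = (N(1−e²)+h)·sinφ = 3143937.526 m.

X 1250970 m, Y 5400440 m, Z 3143940 m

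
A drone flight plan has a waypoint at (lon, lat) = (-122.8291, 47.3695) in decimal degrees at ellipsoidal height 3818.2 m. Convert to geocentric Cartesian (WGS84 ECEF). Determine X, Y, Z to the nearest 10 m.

WGS84: a = 6378137 m, e² = 0.006694380; N(φ) = a/√(1−e²sin²φ) = 6389724.808 m.
X = (N+h)·cosφ·cosλ = -2347520.843 m; Y = (N+h)·cosφ·sinλ = -3638579.490 m; Z = (N(1−e²)+h)·sinφ = 4672492.691 m.

X -2347520 m, Y -3638580 m, Z 4672490 m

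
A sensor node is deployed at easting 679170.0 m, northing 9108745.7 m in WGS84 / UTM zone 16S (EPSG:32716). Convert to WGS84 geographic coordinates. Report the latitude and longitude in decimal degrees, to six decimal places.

lat -8.059700°, lon -85.374100°

Zone 16S: λ₀ = -87°, k₀ = 0.9996, false easting 500000 m, false northing 10000000 m.
Meridian distance M = (N − FN)/k₀ = -891610.9 m.
Inverse transverse Mercator on WGS84 gives φ = -8.05970012°, λ = -85.37409959°.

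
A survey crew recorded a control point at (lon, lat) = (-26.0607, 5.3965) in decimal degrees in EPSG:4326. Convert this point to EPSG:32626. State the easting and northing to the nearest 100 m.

Zone 26 central meridian λ₀ = 6×26 − 183 = -27°; Δλ = +0.9393°.
Transverse Mercator on WGS84 with k₀ = 0.9996 gives E = 604064.998 m, N = 596573.304 m.

E 604100 m, N 596600 m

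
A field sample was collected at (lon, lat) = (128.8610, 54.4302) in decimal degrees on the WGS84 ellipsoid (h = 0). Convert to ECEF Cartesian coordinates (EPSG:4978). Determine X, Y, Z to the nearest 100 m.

X -2333000 m, Y 2895400 m, Z 5164700 m

WGS84: a = 6378137 m, e² = 0.006694380; N(φ) = a/√(1−e²sin²φ) = 6392309.164 m.
X = (N+h)·cosφ·cosλ = -2333028.637 m; Y = (N+h)·cosφ·sinλ = 2895384.599 m; Z = (N(1−e²)+h)·sinφ = 5164744.304 m.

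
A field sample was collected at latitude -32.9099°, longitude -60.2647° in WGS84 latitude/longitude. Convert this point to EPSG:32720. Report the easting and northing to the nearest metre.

Zone 20 central meridian λ₀ = 6×20 − 183 = -63°; Δλ = +2.7353°.
Transverse Mercator on WGS84 with k₀ = 0.9996 gives E = 755819.833 m, N = 6355382.208 m.

E 755820 m, N 6355382 m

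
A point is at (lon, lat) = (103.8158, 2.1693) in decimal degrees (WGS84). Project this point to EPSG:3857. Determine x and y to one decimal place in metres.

Web Mercator is spherical with R = a = 6378137 m.
x = R·λ = 6378137 × 1.811927526 = 11556721.992 m.
y = R·ln tan(π/4 + φ/2) = 6378137 × 0.037870476 = 241543.086 m.

x 11556722.0 m, y 241543.1 m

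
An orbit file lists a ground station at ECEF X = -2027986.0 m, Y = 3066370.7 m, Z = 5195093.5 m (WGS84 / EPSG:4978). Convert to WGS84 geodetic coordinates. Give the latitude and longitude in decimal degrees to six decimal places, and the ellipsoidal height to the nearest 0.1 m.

λ = atan2(Y, X) = 123.47919973°; p = √(X²+Y²) = 3676323.8 m.
Bowring's method on WGS84 (a = 6378137 m, b = 6356752.314 m) gives φ = 54.89599977°, h = 439.065 m.

lat 54.896000°, lon 123.479200°, h 439.1 m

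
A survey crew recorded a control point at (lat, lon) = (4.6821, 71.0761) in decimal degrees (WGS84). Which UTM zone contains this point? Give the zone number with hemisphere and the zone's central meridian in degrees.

UTM zone = ⌊(λ + 180)/6⌋ + 1; 71.0761° ∈ [66°, 72°) → zone 42.
Hemisphere: N (φ ≥ 0).
Central meridian λ₀ = 6×42 − 183 = 69°.

Zone 42N, central meridian 69°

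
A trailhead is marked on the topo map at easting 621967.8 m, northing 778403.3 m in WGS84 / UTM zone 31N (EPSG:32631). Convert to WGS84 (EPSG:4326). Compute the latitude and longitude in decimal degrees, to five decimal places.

lat 7.04080°, lon 4.10430°

Zone 31N: λ₀ = 3°, k₀ = 0.9996, false easting 500000 m.
Meridian distance M = (N − FN)/k₀ = 778714.8 m.
Inverse transverse Mercator on WGS84 gives φ = 7.04080040°, λ = 4.10429983°.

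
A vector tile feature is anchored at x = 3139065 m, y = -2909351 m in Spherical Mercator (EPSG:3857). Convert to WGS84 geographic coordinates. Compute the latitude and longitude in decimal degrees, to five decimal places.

R = 6378137 m. λ = x/R = 28.19870067°.
φ = 2·arctan(exp(y/R)) − 90° = 2·arctan(0.63372) − 90° = -25.27330091°.

lat -25.27330°, lon 28.19870°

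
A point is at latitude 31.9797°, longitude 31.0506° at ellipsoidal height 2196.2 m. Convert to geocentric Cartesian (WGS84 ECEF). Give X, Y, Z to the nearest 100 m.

X 4640900 m, Y 2794100 m, Z 3359700 m

WGS84: a = 6378137 m, e² = 0.006694380; N(φ) = a/√(1−e²sin²φ) = 6384133.711 m.
X = (N+h)·cosφ·cosλ = 4640906.884 m; Y = (N+h)·cosφ·sinλ = 2794119.416 m; Z = (N(1−e²)+h)·sinφ = 3359685.416 m.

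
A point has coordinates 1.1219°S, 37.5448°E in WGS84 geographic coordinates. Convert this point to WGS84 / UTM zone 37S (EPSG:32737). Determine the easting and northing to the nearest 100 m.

Zone 37 central meridian λ₀ = 6×37 − 183 = 39°; Δλ = -1.4552°.
Transverse Mercator on WGS84 with k₀ = 0.9996 gives E = 338085.995 m, N = 9875955.917 m.

E 338100 m, N 9876000 m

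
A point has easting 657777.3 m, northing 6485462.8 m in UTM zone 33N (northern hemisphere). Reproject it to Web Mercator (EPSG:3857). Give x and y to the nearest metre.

x 1971034 m, y 8069089 m

Unproject from UTM 33N (λ₀ = 15°) → φ = 58.48119963°, λ = 17.70609924°.
Web Mercator (R = 6378137 m): x = 1971033.952 m, y = 8069089.223 m.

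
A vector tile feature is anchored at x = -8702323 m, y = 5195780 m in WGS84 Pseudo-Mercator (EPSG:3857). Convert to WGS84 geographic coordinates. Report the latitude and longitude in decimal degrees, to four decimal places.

lat 42.2319°, lon -78.1743°

R = 6378137 m. λ = x/R = -78.17429758°.
φ = 2·arctan(exp(y/R)) − 90° = 2·arctan(2.25833) − 90° = 42.23189677°.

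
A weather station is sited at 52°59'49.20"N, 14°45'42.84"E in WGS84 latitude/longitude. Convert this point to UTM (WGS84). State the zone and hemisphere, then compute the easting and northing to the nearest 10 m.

Zone 33N: E 484020 m, N 5871960 m

Longitude 14.7619° lies in the 6° band [12°, 18°), giving zone 33; latitude is north of the equator, so 33N.
Zone 33 central meridian λ₀ = 6×33 − 183 = 15°; Δλ = -0.2381°.
Transverse Mercator on WGS84 with k₀ = 0.9996 gives E = 484019.926 m, N = 5871963.319 m.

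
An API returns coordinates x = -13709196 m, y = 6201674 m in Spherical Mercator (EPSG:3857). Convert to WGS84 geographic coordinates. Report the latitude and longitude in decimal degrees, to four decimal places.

lat 48.5668°, lon -123.1518°

R = 6378137 m. λ = x/R = -123.15180300°.
φ = 2·arctan(exp(y/R)) − 90° = 2·arctan(2.64411) − 90° = 48.56680271°.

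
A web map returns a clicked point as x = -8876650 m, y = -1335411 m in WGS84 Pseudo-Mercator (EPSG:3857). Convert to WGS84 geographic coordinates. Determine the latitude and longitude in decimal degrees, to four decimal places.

R = 6378137 m. λ = x/R = -79.74030367°.
φ = 2·arctan(exp(y/R)) − 90° = 2·arctan(0.81109) − 90° = -11.90950307°.

lat -11.9095°, lon -79.7403°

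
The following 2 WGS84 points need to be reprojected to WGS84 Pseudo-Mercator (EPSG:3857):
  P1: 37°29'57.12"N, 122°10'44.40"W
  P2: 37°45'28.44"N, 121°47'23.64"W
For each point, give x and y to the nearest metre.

Web Mercator: x = R·λ, y = R·ln tan(π/4+φ/2), R = 6378137 m.
P1 (37.4992°, -122.1790°) → (-13600904.066, 4508919.142) m.
P2 (37.7579°, -121.7899°) → (-13557589.652, 4545281.430) m.

P1: x -13600904 m, y 4508919 m; P2: x -13557590 m, y 4545281 m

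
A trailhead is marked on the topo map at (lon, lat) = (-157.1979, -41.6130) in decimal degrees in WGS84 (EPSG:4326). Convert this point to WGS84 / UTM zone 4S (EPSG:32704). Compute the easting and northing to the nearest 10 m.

Zone 4 central meridian λ₀ = 6×4 − 183 = -159°; Δλ = +1.8021°.
Transverse Mercator on WGS84 with k₀ = 0.9996 gives E = 650149.478 m, N = 5391622.088 m.

E 650150 m, N 5391620 m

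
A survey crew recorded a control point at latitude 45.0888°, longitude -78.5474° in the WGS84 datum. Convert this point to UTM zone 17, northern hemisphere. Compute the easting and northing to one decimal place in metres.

E 693003.5 m, N 4995741.4 m

Zone 17 central meridian λ₀ = 6×17 − 183 = -81°; Δλ = +2.4526°.
Transverse Mercator on WGS84 with k₀ = 0.9996 gives E = 693003.478 m, N = 4995741.403 m.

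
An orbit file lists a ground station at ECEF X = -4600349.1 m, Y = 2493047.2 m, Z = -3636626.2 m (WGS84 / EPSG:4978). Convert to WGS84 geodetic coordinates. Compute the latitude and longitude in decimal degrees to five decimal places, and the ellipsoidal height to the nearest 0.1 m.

λ = atan2(Y, X) = 151.54559982°; p = √(X²+Y²) = 5232446.5 m.
Bowring's method on WGS84 (a = 6378137 m, b = 6356752.314 m) gives φ = -34.98040005°, h = 943.124 m.

lat -34.98040°, lon 151.54560°, h 943.1 m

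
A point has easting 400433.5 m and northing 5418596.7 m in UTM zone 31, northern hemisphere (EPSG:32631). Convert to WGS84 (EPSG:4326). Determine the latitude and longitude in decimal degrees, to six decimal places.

Zone 31N: λ₀ = 3°, k₀ = 0.9996, false easting 500000 m.
Meridian distance M = (N − FN)/k₀ = 5420765.0 m.
Inverse transverse Mercator on WGS84 gives φ = 48.91230038°, λ = 1.64110008°.

lat 48.912300°, lon 1.641100°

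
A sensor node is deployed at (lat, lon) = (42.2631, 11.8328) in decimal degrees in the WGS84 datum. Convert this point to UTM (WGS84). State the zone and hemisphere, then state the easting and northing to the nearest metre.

Zone 32N: E 733646 m, N 4682875 m

Longitude 11.8328° lies in the 6° band [6°, 12°), giving zone 32; latitude is north of the equator, so 32N.
Zone 32 central meridian λ₀ = 6×32 − 183 = 9°; Δλ = +2.8328°.
Transverse Mercator on WGS84 with k₀ = 0.9996 gives E = 733646.105 m, N = 4682874.779 m.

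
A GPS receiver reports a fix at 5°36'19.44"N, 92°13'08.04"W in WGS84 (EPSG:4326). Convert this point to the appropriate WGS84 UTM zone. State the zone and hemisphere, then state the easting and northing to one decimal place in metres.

Longitude -92.2189° lies in the 6° band [-96°, -90°), giving zone 15; latitude is north of the equator, so 15N.
Zone 15 central meridian λ₀ = 6×15 − 183 = -93°; Δλ = +0.7811°.
Transverse Mercator on WGS84 with k₀ = 0.9996 gives E = 586506.663 m, N = 619642.531 m.

Zone 15N: E 586506.7 m, N 619642.5 m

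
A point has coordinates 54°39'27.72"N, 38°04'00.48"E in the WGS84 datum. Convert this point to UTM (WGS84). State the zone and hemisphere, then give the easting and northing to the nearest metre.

Zone 37N: E 439798 m, N 6057102 m

Longitude 38.0668° lies in the 6° band [36°, 42°), giving zone 37; latitude is north of the equator, so 37N.
Zone 37 central meridian λ₀ = 6×37 − 183 = 39°; Δλ = -0.9332°.
Transverse Mercator on WGS84 with k₀ = 0.9996 gives E = 439798.323 m, N = 6057101.628 m.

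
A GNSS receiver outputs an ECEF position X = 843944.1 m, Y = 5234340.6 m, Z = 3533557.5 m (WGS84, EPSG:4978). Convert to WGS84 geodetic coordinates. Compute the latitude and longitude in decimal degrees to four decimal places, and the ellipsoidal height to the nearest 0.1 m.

lat 33.8599°, lon 80.8409°, h 8.6 m

λ = atan2(Y, X) = 80.84090033°; p = √(X²+Y²) = 5301939.6 m.
Bowring's method on WGS84 (a = 6378137 m, b = 6356752.314 m) gives φ = 33.85990049°, h = 8.593 m.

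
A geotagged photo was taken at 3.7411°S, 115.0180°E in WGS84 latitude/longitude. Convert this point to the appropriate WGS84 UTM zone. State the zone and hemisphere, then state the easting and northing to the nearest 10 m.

Longitude 115.0180° lies in the 6° band [114°, 120°), giving zone 50; latitude is south of the equator, so 50S.
Zone 50 central meridian λ₀ = 6×50 − 183 = 117°; Δλ = -1.9820°.
Transverse Mercator on WGS84 with k₀ = 0.9996 gives E = 279876.032 m, N = 9586241.653 m.

Zone 50S: E 279880 m, N 9586240 m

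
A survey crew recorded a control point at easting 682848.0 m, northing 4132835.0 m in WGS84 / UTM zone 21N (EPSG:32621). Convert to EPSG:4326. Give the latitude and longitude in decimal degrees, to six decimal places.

Zone 21N: λ₀ = -57°, k₀ = 0.9996, false easting 500000 m.
Meridian distance M = (N − FN)/k₀ = 4134488.8 m.
Inverse transverse Mercator on WGS84 gives φ = 37.32419999°, λ = -54.93629945°.

lat 37.324200°, lon -54.936299°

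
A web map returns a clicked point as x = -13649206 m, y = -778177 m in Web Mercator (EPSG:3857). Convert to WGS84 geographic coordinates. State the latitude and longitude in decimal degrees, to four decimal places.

lat -6.9732°, lon -122.6129°

R = 6378137 m. λ = x/R = -122.61290366°.
φ = 2·arctan(exp(y/R)) − 90° = 2·arctan(0.88514) − 90° = -6.97320416°.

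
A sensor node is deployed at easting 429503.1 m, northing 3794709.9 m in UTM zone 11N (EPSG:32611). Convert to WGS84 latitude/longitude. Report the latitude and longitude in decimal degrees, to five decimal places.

lat 34.29120°, lon -117.76600°

Zone 11N: λ₀ = -117°, k₀ = 0.9996, false easting 500000 m.
Meridian distance M = (N − FN)/k₀ = 3796228.4 m.
Inverse transverse Mercator on WGS84 gives φ = 34.29119972°, λ = -117.76599981°.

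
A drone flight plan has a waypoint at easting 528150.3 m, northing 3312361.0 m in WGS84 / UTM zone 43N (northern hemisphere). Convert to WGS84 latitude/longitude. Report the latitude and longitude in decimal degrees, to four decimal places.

Zone 43N: λ₀ = 75°, k₀ = 0.9996, false easting 500000 m.
Meridian distance M = (N − FN)/k₀ = 3313686.5 m.
Inverse transverse Mercator on WGS84 gives φ = 29.94169968°, λ = 75.29170019°.

lat 29.9417°, lon 75.2917°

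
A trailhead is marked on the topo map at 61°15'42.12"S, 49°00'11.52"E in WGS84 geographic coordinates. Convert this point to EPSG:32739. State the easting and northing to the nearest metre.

E 392903 m, N 3206426 m

Zone 39 central meridian λ₀ = 6×39 − 183 = 51°; Δλ = -1.9968°.
Transverse Mercator on WGS84 with k₀ = 0.9996 gives E = 392902.701 m, N = 3206426.166 m.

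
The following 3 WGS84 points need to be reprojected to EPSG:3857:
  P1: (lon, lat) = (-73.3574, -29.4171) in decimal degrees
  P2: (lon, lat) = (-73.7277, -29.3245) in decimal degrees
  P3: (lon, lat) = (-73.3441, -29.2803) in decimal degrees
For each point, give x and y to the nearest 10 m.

Web Mercator: x = R·λ, y = R·ln tan(π/4+φ/2), R = 6378137 m.
P1 (-29.4171°, -73.3574°) → (-8166108.414, -3428841.390) m.
P2 (-29.3245°, -73.7277°) → (-8207330.021, -3417012.802) m.
P3 (-29.2803°, -73.3441°) → (-8164627.865, -3411370.547) m.

P1: x -8166110 m, y -3428840 m; P2: x -8207330 m, y -3417010 m; P3: x -8164630 m, y -3411370 m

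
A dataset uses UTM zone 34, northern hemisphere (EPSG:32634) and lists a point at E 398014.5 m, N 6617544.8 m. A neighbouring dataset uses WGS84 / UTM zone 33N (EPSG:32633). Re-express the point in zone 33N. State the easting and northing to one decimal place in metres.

E 735761.6 m, N 6623597.4 m

UTM 34N → geographic: φ = 59.68340008°, λ = 19.18870061°.
UTM 33N (λ₀ = 15°) forward: E = 735761.624 m, N = 6623597.415 m.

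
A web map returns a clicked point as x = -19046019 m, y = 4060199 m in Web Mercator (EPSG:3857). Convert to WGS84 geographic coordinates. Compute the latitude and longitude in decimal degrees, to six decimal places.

R = 6378137 m. λ = x/R = -171.09329969°.
φ = 2·arctan(exp(y/R)) − 90° = 2·arctan(1.89001) − 90° = 34.23350275°.

lat 34.233503°, lon -171.093300°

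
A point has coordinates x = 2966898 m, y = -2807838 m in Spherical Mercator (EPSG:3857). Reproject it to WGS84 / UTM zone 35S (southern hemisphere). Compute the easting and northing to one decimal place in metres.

Web Mercator inverse (R = 6378137 m) → φ = -24.44590108°, λ = 26.65209820°.
UTM 35S forward: E = 464737.382 m, N = 7296360.261 m.

E 464737.4 m, N 7296360.3 m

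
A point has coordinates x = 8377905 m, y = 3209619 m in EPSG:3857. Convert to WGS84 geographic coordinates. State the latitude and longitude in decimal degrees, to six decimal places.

R = 6378137 m. λ = x/R = 75.26000110°.
φ = 2·arctan(exp(y/R)) − 90° = 2·arctan(1.65404) − 90° = 27.68740046°.

lat 27.687400°, lon 75.260001°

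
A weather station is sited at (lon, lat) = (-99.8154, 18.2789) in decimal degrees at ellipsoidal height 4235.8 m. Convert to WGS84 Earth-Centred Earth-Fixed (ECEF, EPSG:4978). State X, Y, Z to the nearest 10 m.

WGS84: a = 6378137 m, e² = 0.006694380; N(φ) = a/√(1−e²sin²φ) = 6380238.161 m.
X = (N+h)·cosφ·cosλ = -1033470.085 m; Y = (N+h)·cosφ·sinλ = -5973580.529 m; Z = (N(1−e²)+h)·sinφ = 1989048.029 m.

X -1033470 m, Y -5973580 m, Z 1989050 m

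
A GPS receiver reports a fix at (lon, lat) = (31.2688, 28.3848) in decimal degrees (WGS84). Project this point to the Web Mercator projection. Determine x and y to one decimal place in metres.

x 3480826.9 m, y 3297575.5 m

Web Mercator is spherical with R = a = 6378137 m.
x = R·λ = 6378137 × 0.545743513 = 3480826.894 m.
y = R·ln tan(π/4 + φ/2) = 6378137 × 0.517012328 = 3297575.461 m.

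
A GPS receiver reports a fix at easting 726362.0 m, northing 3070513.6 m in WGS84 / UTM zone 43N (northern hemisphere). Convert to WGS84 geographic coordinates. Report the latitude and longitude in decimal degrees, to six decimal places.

lat 27.740000°, lon 77.296400°

Zone 43N: λ₀ = 75°, k₀ = 0.9996, false easting 500000 m.
Meridian distance M = (N − FN)/k₀ = 3071742.3 m.
Inverse transverse Mercator on WGS84 gives φ = 27.74000030°, λ = 77.29639954°.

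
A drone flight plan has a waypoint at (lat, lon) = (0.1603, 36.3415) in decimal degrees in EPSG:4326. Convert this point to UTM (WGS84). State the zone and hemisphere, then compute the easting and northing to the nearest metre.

Longitude 36.3415° lies in the 6° band [36°, 42°), giving zone 37; latitude is north of the equator, so 37N.
Zone 37 central meridian λ₀ = 6×37 − 183 = 39°; Δλ = -2.6585°.
Transverse Mercator on WGS84 with k₀ = 0.9996 gives E = 204069.742 m, N = 17737.185 m.

Zone 37N: E 204070 m, N 17737 m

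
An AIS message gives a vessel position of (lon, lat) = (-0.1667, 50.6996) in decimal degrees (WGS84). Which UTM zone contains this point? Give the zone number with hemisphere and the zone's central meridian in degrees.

Zone 30N, central meridian -3°

UTM zone = ⌊(λ + 180)/6⌋ + 1; -0.1667° ∈ [-6°, 0°) → zone 30.
Hemisphere: N (φ ≥ 0).
Central meridian λ₀ = 6×30 − 183 = -3°.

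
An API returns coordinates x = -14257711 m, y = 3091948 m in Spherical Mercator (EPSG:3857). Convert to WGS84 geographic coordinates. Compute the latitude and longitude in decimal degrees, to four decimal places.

lat 26.7474°, lon -128.0792°

R = 6378137 m. λ = x/R = -128.07919708°.
φ = 2·arctan(exp(y/R)) − 90° = 2·arctan(1.62381) − 90° = 26.74739993°.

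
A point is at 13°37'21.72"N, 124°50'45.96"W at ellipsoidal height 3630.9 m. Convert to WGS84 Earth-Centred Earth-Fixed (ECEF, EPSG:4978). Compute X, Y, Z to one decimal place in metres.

X -3544453.8 m, Y -5091055.1 m, Z 1493300.4 m

WGS84: a = 6378137 m, e² = 0.006694380; N(φ) = a/√(1−e²sin²φ) = 6379321.615 m.
X = (N+h)·cosφ·cosλ = -3544453.826 m; Y = (N+h)·cosφ·sinλ = -5091055.123 m; Z = (N(1−e²)+h)·sinφ = 1493300.448 m.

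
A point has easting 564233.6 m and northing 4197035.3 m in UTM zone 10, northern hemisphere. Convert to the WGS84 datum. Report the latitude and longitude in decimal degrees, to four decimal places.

Zone 10N: λ₀ = -123°, k₀ = 0.9996, false easting 500000 m.
Meridian distance M = (N − FN)/k₀ = 4198714.8 m.
Inverse transverse Mercator on WGS84 gives φ = 37.91859968°, λ = -122.26919971°.

lat 37.9186°, lon -122.2692°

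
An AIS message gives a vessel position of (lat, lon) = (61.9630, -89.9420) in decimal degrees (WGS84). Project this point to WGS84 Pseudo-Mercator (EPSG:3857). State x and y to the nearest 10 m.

x -10012300 m, y 8850370 m

Web Mercator is spherical with R = a = 6378137 m.
x = R·λ = 6378137 × -1.569784036 = -10012297.641 m.
y = R·ln tan(π/4 + φ/2) = 6378137 × 1.387611274 = 8850374.810 m.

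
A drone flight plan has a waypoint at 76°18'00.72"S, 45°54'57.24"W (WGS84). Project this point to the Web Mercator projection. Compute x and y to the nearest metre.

Web Mercator is spherical with R = a = 6378137 m.
x = R·λ = 6378137 × -0.801383634 = -5111334.607 m.
y = R·ln tan(π/4 + φ/2) = 6378137 × -2.119212627 = -13516628.466 m.

x -5111335 m, y -13516628 m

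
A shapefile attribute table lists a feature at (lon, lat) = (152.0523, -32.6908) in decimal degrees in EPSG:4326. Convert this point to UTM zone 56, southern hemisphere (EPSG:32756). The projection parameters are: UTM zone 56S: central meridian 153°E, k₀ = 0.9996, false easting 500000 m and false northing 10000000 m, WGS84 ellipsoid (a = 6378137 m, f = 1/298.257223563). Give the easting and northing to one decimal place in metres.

Zone 56 central meridian λ₀ = 6×56 − 183 = 153°; Δλ = -0.9477°.
Transverse Mercator on WGS84 with k₀ = 0.9996 gives E = 411160.610 m, N = 6382593.299 m.

E 411160.6 m, N 6382593.3 m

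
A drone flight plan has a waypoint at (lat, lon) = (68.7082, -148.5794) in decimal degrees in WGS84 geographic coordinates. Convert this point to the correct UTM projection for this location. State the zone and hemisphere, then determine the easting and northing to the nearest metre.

Longitude -148.5794° lies in the 6° band [-150°, -144°), giving zone 6; latitude is north of the equator, so 6N.
Zone 6 central meridian λ₀ = 6×6 − 183 = -147°; Δλ = -1.5794°.
Transverse Mercator on WGS84 with k₀ = 0.9996 gives E = 436002.588 m, N = 7622647.615 m.

Zone 6N: E 436003 m, N 7622648 m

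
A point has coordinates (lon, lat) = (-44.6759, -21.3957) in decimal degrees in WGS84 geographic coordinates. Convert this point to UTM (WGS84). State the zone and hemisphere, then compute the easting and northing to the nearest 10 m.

Zone 23S: E 533590 m, N 7634020 m

Longitude -44.6759° lies in the 6° band [-48°, -42°), giving zone 23; latitude is south of the equator, so 23S.
Zone 23 central meridian λ₀ = 6×23 − 183 = -45°; Δλ = +0.3241°.
Transverse Mercator on WGS84 with k₀ = 0.9996 gives E = 533593.885 m, N = 7634023.474 m.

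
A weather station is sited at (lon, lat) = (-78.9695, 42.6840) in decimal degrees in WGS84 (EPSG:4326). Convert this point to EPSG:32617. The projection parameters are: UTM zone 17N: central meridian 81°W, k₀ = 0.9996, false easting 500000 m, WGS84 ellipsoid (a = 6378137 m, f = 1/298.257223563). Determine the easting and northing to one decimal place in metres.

Zone 17 central meridian λ₀ = 6×17 − 183 = -81°; Δλ = +2.0305°.
Transverse Mercator on WGS84 with k₀ = 0.9996 gives E = 666351.176 m, N = 4727723.318 m.

E 666351.2 m, N 4727723.3 m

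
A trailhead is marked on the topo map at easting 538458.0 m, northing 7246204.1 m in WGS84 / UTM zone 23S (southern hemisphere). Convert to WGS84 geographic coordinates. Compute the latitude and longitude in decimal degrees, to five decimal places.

Zone 23S: λ₀ = -45°, k₀ = 0.9996, false easting 500000 m, false northing 10000000 m.
Meridian distance M = (N − FN)/k₀ = -2754897.9 m.
Inverse transverse Mercator on WGS84 gives φ = -24.89880002°, λ = -44.61920016°.

lat -24.89880°, lon -44.61920°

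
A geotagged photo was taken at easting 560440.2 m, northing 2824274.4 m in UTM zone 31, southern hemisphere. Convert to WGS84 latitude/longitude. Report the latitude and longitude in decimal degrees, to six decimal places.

lat -64.700900°, lon 4.267600°

Zone 31S: λ₀ = 3°, k₀ = 0.9996, false easting 500000 m, false northing 10000000 m.
Meridian distance M = (N − FN)/k₀ = -7178597.0 m.
Inverse transverse Mercator on WGS84 gives φ = -64.70089957°, λ = 4.26759987°.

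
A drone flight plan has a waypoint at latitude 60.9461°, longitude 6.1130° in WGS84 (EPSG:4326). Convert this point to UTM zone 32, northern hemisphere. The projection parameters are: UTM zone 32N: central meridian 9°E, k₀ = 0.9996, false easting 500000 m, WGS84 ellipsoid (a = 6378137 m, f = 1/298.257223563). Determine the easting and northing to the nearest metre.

Zone 32 central meridian λ₀ = 6×32 − 183 = 9°; Δλ = -2.8870°.
Transverse Mercator on WGS84 with k₀ = 0.9996 gives E = 343624.646 m, N = 6760228.757 m.

E 343625 m, N 6760229 m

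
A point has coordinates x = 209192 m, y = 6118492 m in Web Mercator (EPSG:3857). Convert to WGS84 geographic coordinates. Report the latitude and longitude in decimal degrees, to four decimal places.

lat 48.0699°, lon 1.8792°

R = 6378137 m. λ = x/R = 1.87920371°.
φ = 2·arctan(exp(y/R)) − 90° = 2·arctan(2.60985) − 90° = 48.06990245°.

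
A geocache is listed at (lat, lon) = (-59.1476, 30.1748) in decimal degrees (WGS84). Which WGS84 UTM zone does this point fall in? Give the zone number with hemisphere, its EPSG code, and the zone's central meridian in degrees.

UTM zone = ⌊(λ + 180)/6⌋ + 1; 30.1748° ∈ [30°, 36°) → zone 36.
Hemisphere: S (φ < 0).
Central meridian λ₀ = 6×36 − 183 = 33°.
EPSG code: 32736.

Zone 36S (EPSG:32736), central meridian 33°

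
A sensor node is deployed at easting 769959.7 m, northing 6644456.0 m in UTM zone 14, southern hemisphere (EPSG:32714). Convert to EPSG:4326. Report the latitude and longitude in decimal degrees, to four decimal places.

lat -30.3016°, lon -96.1930°

Zone 14S: λ₀ = -99°, k₀ = 0.9996, false easting 500000 m, false northing 10000000 m.
Meridian distance M = (N − FN)/k₀ = -3356886.8 m.
Inverse transverse Mercator on WGS84 gives φ = -30.30159955°, λ = -96.19299961°.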